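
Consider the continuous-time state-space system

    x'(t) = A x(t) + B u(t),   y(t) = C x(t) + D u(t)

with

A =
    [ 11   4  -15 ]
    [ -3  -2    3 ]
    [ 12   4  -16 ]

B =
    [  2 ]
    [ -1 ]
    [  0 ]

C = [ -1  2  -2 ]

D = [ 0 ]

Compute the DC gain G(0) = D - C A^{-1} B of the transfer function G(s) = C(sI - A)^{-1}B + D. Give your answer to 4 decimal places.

-16.5000

G(0) = C(-A)^{-1}B + D = -C A^{-1} B + D.
det A = -8, so A^{-1} = (1/-8)·adj(A) = [[-5/2, -1/2, 9/4], [3/2, -1/2, -3/2], [-3/2, -1/2, 5/4]]
A^{-1} B = [-9/2, 7/2, -5/2]^T
C A^{-1} B = 33/2
G(0) = D - C A^{-1} B = 0 - (33/2) = -33/2 ≈ -16.5000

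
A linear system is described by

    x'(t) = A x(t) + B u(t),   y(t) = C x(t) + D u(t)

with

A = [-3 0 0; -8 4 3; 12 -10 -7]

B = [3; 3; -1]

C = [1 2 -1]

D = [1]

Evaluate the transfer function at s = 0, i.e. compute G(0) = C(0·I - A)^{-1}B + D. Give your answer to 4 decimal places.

-3.0000

G(0) = C(-A)^{-1}B + D = -C A^{-1} B + D.
det A = -6, so A^{-1} = (1/-6)·adj(A) = [[-1/3, 0, 0], [10/3, -7/2, -3/2], [-16/3, 5, 2]]
A^{-1} B = [-1, 1, -3]^T
C A^{-1} B = 4
G(0) = D - C A^{-1} B = 1 - (4) = -3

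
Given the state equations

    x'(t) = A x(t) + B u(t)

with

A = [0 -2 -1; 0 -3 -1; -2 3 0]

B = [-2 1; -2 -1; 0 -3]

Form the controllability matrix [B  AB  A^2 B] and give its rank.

3

AB = [[4, 5], [6, 6], [-2, -5]]
A^2B = [[-10, -7], [-16, -13], [10, 8]]
Controllability matrix C = [B  AB  A^2B] = [[-2, 1, 4, 5, -10, -7], [-2, -1, 6, 6, -16, -13], [0, -3, -2, -5, 10, 8]]
Take the 3×3 submatrix of C formed by columns 1, 2, 3: [[-2, 1, 4], [-2, -1, 6], [0, -3, -2]]. Its determinant is (-2)·((-1)·(-2) - 6·(-3)) - 1·((-2)·(-2) - 6·0) + 4·((-2)·(-3) - (-1)·0) = (-2)·20 - 1·4 + 4·6 = -20 ≠ 0.
So rank(C) ≥ 3; since C has 3 rows, rank(C) = 3.
rank(C) = 3 = n, so the pair (A, B) is completely controllable.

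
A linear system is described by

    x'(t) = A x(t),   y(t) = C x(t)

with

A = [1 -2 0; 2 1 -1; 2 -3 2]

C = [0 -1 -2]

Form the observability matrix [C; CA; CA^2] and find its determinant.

352

CA = [[-6, 5, -3]]
CA^2 = [[-2, 26, -11]]
Observability matrix O = [C; CA; CA^2] = [[0, -1, -2], [-6, 5, -3], [-2, 26, -11]]
Expanding along the first row, det(O) = 0·(5·(-11) - (-3)·26) - (-1)·((-6)·(-11) - (-3)·(-2)) + (-2)·((-6)·26 - 5·(-2)) = 0·23 - (-1)·60 + (-2)·(-146) = 352
Since det(O) ≠ 0, rank(O) = 3 and the system is completely observable.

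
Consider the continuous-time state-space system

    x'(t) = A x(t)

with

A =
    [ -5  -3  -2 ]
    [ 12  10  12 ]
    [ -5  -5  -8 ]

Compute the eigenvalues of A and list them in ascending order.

-3, -2, 2

det(sI - A) = s^3 - (tr A)s^2 + (M11 + M22 + M33)s - det A, where Mii is the 2×2 principal minor of A obtained by deleting row i and column i.
tr A = (-5) + 10 + (-8) = -3; M11 = 10·(-8) - 12·(-5) = -80 - (-60) = -20; M22 = (-5)·(-8) - (-2)·(-5) = 40 - 10 = 30; M33 = (-5)·10 - (-3)·12 = -50 - (-36) = -14; sum of minors = -4.
det A = (-5)·(10·(-8) - 12·(-5)) - (-3)·(12·(-8) - 12·(-5)) + (-2)·(12·(-5) - 10·(-5)) = (-5)·(-20) - (-3)·(-36) + (-2)·(-10) = 12.
So p(s) = det(sI - A) = s^3 + 3s^2 - 4s - 12.
Rational-root test: any integer root divides -12. Testing small divisors, s = -2 works: p(-2) = -8 + 12 + 8 + (-12) = 0, so (s + 2) is a factor.
Dividing, p(s) = (s + 2)(s^2 + s - 6).
Factor s^2 + s - 6: two numbers with sum -1 and product -6 are 2 and -3, so s^2 + s - 6 = (s - 2)(s + 3).
Hence p(s) = (s - 2) (s + 2) (s + 3), with roots -3, -2, 2.
At least one eigenvalue has non-negative real part, so the system is not asymptotically stable.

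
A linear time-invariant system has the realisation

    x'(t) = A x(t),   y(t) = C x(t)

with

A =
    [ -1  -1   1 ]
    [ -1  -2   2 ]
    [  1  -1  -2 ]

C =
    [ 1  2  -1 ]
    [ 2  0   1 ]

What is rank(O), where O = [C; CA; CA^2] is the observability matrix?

CA = [[-4, -4, 7], [-1, -3, 0]]
CA^2 = [[15, 5, -26], [4, 7, -7]]
Observability matrix O = [C; CA; CA^2] = [[1, 2, -1], [2, 0, 1], [-4, -4, 7], [-1, -3, 0], [15, 5, -26], [4, 7, -7]]
Take the 3×3 submatrix of O formed by rows 1, 2, 3: [[1, 2, -1], [2, 0, 1], [-4, -4, 7]]. Its determinant is 1·(0·7 - 1·(-4)) - 2·(2·7 - 1·(-4)) + (-1)·(2·(-4) - 0·(-4)) = 1·4 - 2·18 + (-1)·(-8) = -24 ≠ 0.
So rank(O) ≥ 3; since O has 3 columns, rank(O) = 3.
rank(O) = 3 = n, so the pair (A, C) is completely observable.

3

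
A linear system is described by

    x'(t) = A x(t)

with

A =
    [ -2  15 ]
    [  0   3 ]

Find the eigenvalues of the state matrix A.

det(sI - A) = s^2 - (tr A)s + det A, with tr A = (-2) + 3 = 1 and det A = (-2)·3 - 15·0 = -6 - 0 = -6.
So p(s) = det(sI - A) = s^2 - s - 6.
Factor s^2 - s - 6: two numbers with sum 1 and product -6 are 3 and -2, so s^2 - s - 6 = (s - 3)(s + 2).
Hence p(s) = (s - 3) (s + 2), with roots -2, 3.
At least one eigenvalue has non-negative real part, so the system is not asymptotically stable.

-2, 3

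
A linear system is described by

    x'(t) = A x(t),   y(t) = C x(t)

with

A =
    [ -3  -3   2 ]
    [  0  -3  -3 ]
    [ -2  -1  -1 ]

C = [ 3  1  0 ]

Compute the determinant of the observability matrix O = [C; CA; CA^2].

-882

CA = [[-9, -12, 3]]
CA^2 = [[21, 60, 15]]
Observability matrix O = [C; CA; CA^2] = [[3, 1, 0], [-9, -12, 3], [21, 60, 15]]
Expanding along the first row, det(O) = 3·((-12)·15 - 3·60) - 1·((-9)·15 - 3·21) + 0·((-9)·60 - (-12)·21) = 3·(-360) - 1·(-198) + 0·(-288) = -882
Since det(O) ≠ 0, rank(O) = 3 and the system is completely observable.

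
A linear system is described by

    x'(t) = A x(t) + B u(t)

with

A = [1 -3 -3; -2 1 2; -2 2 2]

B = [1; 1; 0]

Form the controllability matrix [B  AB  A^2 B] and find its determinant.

AB = [[-2], [-1], [0]]
A^2B = [[1], [3], [2]]
Controllability matrix C = [B  AB  A^2B] = [[1, -2, 1], [1, -1, 3], [0, 0, 2]]
Expanding along the first row, det(C) = 1·((-1)·2 - 3·0) - (-2)·(1·2 - 3·0) + 1·(1·0 - (-1)·0) = 1·(-2) - (-2)·2 + 1·0 = 2
Since det(C) ≠ 0, rank(C) = 3 and the system is completely controllable.

2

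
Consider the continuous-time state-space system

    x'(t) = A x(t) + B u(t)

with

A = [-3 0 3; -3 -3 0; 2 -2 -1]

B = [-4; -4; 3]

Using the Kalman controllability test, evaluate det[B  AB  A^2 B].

-2529

AB = [[21], [24], [-3]]
A^2B = [[-72], [-135], [-3]]
Controllability matrix C = [B  AB  A^2B] = [[-4, 21, -72], [-4, 24, -135], [3, -3, -3]]
Expanding along the first row, det(C) = (-4)·(24·(-3) - (-135)·(-3)) - 21·((-4)·(-3) - (-135)·3) + (-72)·((-4)·(-3) - 24·3) = (-4)·(-477) - 21·417 + (-72)·(-60) = -2529
Since det(C) ≠ 0, rank(C) = 3 and the system is completely controllable.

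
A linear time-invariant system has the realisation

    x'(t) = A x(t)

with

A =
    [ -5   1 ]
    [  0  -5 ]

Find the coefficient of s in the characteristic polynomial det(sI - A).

10

For a 2×2 matrix, det(sI - A) = s^2 - (tr A)s + det A.
tr A = -10, det A = 25.
So p(s) = s^2 + 10s + 25.
The coefficient of s is 10.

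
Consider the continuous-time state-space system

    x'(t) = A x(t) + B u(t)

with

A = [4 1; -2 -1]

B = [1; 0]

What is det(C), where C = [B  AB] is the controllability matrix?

AB = [[4], [-2]]
Controllability matrix C = [B  AB] = [[1, 4], [0, -2]]
det(C) = 1·(-2) - 4·0 = -2 - 0 = -2
Since det(C) ≠ 0, rank(C) = 2 and the system is completely controllable.

-2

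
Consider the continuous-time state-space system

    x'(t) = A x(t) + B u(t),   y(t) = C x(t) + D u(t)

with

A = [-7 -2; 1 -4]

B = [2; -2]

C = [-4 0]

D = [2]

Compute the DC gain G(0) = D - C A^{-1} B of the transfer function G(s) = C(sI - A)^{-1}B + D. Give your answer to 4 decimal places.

G(0) = C(-A)^{-1}B + D = -C A^{-1} B + D.
det A = 30, so A^{-1} = (1/30)·adj(A) = [[-2/15, 1/15], [-1/30, -7/30]]
A^{-1} B = [-2/5, 2/5]^T
C A^{-1} B = 8/5
G(0) = D - C A^{-1} B = 2 - (8/5) = 2/5 ≈ 0.4000

0.4000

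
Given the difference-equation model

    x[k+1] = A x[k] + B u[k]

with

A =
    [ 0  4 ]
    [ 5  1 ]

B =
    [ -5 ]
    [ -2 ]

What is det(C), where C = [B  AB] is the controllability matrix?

119

AB = [[-8], [-27]]
Controllability matrix C = [B  AB] = [[-5, -8], [-2, -27]]
det(C) = (-5)·(-27) - (-8)·(-2) = 135 - 16 = 119
Since det(C) ≠ 0, rank(C) = 2 and the system is completely controllable.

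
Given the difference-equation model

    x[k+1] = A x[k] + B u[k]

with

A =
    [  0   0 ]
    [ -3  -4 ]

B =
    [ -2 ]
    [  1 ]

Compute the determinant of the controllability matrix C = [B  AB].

AB = [[0], [2]]
Controllability matrix C = [B  AB] = [[-2, 0], [1, 2]]
det(C) = (-2)·2 - 0·1 = -4 - 0 = -4
Since det(C) ≠ 0, rank(C) = 2 and the system is completely controllable.

-4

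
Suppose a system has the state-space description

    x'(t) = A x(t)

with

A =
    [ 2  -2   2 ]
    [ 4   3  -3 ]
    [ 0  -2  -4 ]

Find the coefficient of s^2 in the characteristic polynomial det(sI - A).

Expand det(sI - A) for the 3×3 matrix.
p(s) = s^3 - s^2 - 12s + 84.
(Check: constant term = det(-A) = (-1)^3 det A = 84; coefficient of s^2 = -tr A = -1.)
The coefficient of s^2 is -1.

-1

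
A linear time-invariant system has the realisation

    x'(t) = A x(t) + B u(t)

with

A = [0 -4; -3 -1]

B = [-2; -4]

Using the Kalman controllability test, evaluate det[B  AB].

AB = [[16], [10]]
Controllability matrix C = [B  AB] = [[-2, 16], [-4, 10]]
det(C) = (-2)·10 - 16·(-4) = -20 - (-64) = 44
Since det(C) ≠ 0, rank(C) = 2 and the system is completely controllable.

44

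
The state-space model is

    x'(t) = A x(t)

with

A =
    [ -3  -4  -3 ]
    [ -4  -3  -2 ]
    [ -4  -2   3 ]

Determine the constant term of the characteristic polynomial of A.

Expand det(sI - A) for the 3×3 matrix.
p(s) = s^3 + 3s^2 - 41s + 29.
(Check: constant term = det(-A) = (-1)^3 det A = 29; coefficient of s^2 = -tr A = 3.)
The constant term is 29.

29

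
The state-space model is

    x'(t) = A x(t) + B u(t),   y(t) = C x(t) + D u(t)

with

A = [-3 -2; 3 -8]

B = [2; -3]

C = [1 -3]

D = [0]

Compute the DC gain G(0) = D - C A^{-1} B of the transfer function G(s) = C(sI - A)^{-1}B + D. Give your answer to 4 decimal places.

G(0) = C(-A)^{-1}B + D = -C A^{-1} B + D.
det A = 30, so A^{-1} = (1/30)·adj(A) = [[-4/15, 1/15], [-1/10, -1/10]]
A^{-1} B = [-11/15, 1/10]^T
C A^{-1} B = -31/30
G(0) = D - C A^{-1} B = 0 - (-31/30) = 31/30 ≈ 1.0333

1.0333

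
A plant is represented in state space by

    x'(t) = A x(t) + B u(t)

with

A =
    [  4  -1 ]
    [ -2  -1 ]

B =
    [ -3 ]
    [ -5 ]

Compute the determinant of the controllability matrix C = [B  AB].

-68

AB = [[-7], [11]]
Controllability matrix C = [B  AB] = [[-3, -7], [-5, 11]]
det(C) = (-3)·11 - (-7)·(-5) = -33 - 35 = -68
Since det(C) ≠ 0, rank(C) = 2 and the system is completely controllable.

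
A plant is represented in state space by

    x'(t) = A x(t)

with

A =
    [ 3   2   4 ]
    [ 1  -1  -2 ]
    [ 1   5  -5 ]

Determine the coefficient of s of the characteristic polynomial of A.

Expand det(sI - A) for the 3×3 matrix.
p(s) = s^3 + 3s^2 - 9s - 75.
(Check: constant term = det(-A) = (-1)^3 det A = -75; coefficient of s^2 = -tr A = 3.)
The coefficient of s is -9.

-9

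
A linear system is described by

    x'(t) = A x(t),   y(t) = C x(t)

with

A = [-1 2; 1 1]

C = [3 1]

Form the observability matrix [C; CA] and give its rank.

2

CA = [[-2, 7]]
Observability matrix O = [C; CA] = [[3, 1], [-2, 7]]
det(O) = 3·7 - 1·(-2) = 21 - (-2) = 23 ≠ 0, so rank(O) = 2.
rank(O) = 2 = n, so the pair (A, C) is completely observable.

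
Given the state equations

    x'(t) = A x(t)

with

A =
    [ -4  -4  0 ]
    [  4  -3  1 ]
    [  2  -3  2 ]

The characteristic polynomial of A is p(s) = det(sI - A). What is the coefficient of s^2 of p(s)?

Expand det(sI - A) for the 3×3 matrix.
p(s) = s^3 + 5s^2 + 17s - 36.
(Check: constant term = det(-A) = (-1)^3 det A = -36; coefficient of s^2 = -tr A = 5.)
The coefficient of s^2 is 5.

5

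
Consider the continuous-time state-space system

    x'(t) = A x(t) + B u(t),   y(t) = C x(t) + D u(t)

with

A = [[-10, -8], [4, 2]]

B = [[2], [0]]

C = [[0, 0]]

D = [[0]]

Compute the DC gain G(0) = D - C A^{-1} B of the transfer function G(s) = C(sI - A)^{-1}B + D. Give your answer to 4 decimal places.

G(0) = C(-A)^{-1}B + D = -C A^{-1} B + D.
det A = 12, so A^{-1} = (1/12)·adj(A) = [[1/6, 2/3], [-1/3, -5/6]]
A^{-1} B = [1/3, -2/3]^T
C A^{-1} B = 0
G(0) = D - C A^{-1} B = 0 - (0) = 0

0.0000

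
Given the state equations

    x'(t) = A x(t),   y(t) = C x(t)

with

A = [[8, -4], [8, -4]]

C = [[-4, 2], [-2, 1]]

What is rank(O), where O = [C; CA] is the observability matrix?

1

CA = [[-16, 8], [-8, 4]]
Observability matrix O = [C; CA] = [[-4, 2], [-2, 1], [-16, 8], [-8, 4]]
Every row of O is a scalar multiple of row 1 = [-4, 2] (multipliers 1, 1/2, 4, 2), so the rows span a one-dimensional space.
O ≠ 0, hence rank(O) = 1.
rank(O) = 1 < n = 2, so the pair (A, C) is not completely observable.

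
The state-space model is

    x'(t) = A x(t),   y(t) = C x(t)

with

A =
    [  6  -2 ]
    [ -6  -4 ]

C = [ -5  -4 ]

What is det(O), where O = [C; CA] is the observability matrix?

CA = [[-6, 26]]
Observability matrix O = [C; CA] = [[-5, -4], [-6, 26]]
det(O) = (-5)·26 - (-4)·(-6) = -130 - 24 = -154
Since det(O) ≠ 0, rank(O) = 2 and the system is completely observable.

-154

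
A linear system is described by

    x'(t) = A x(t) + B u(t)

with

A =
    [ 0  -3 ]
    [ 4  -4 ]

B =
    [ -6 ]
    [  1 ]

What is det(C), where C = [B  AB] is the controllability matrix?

AB = [[-3], [-28]]
Controllability matrix C = [B  AB] = [[-6, -3], [1, -28]]
det(C) = (-6)·(-28) - (-3)·1 = 168 - (-3) = 171
Since det(C) ≠ 0, rank(C) = 2 and the system is completely controllable.

171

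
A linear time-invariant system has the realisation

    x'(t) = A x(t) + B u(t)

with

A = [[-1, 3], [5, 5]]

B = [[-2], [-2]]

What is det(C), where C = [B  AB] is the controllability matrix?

32

AB = [[-4], [-20]]
Controllability matrix C = [B  AB] = [[-2, -4], [-2, -20]]
det(C) = (-2)·(-20) - (-4)·(-2) = 40 - 8 = 32
Since det(C) ≠ 0, rank(C) = 2 and the system is completely controllable.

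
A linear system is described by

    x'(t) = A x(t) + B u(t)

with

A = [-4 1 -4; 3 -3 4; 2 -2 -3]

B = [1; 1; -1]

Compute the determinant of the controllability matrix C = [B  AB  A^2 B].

-93

AB = [[1], [-4], [3]]
A^2B = [[-20], [27], [1]]
Controllability matrix C = [B  AB  A^2B] = [[1, 1, -20], [1, -4, 27], [-1, 3, 1]]
Expanding along the first row, det(C) = 1·((-4)·1 - 27·3) - 1·(1·1 - 27·(-1)) + (-20)·(1·3 - (-4)·(-1)) = 1·(-85) - 1·28 + (-20)·(-1) = -93
Since det(C) ≠ 0, rank(C) = 3 and the system is completely controllable.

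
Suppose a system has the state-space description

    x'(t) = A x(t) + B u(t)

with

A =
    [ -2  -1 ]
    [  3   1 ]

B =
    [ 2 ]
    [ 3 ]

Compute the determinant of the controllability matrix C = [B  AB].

39

AB = [[-7], [9]]
Controllability matrix C = [B  AB] = [[2, -7], [3, 9]]
det(C) = 2·9 - (-7)·3 = 18 - (-21) = 39
Since det(C) ≠ 0, rank(C) = 2 and the system is completely controllable.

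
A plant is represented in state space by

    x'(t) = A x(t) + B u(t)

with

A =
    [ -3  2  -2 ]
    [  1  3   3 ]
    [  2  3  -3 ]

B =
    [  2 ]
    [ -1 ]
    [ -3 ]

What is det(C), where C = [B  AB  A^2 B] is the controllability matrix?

2796

AB = [[-2], [-10], [10]]
A^2B = [[-34], [-2], [-64]]
Controllability matrix C = [B  AB  A^2B] = [[2, -2, -34], [-1, -10, -2], [-3, 10, -64]]
Expanding along the first row, det(C) = 2·((-10)·(-64) - (-2)·10) - (-2)·((-1)·(-64) - (-2)·(-3)) + (-34)·((-1)·10 - (-10)·(-3)) = 2·660 - (-2)·58 + (-34)·(-40) = 2796
Since det(C) ≠ 0, rank(C) = 3 and the system is completely controllable.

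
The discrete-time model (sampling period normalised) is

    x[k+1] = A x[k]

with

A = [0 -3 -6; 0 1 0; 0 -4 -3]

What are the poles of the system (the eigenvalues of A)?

-3, 0, 1

det(zI - A) = z^3 - (tr A)z^2 + (M11 + M22 + M33)z - det A, where Mii is the 2×2 principal minor of A obtained by deleting row i and column i.
tr A = 0 + 1 + (-3) = -2; M11 = 1·(-3) - 0·(-4) = -3 - 0 = -3; M22 = 0·(-3) - (-6)·0 = 0 - 0 = 0; M33 = 0·1 - (-3)·0 = 0 - 0 = 0; sum of minors = -3.
det A = 0·(1·(-3) - 0·(-4)) - (-3)·(0·(-3) - 0·0) + (-6)·(0·(-4) - 1·0) = 0·(-3) - (-3)·0 + (-6)·0 = 0.
So p(z) = det(zI - A) = z^3 + 2z^2 - 3z.
The constant term is 0, so p(z) = z(z^2 + 2z - 3).
Factor z^2 + 2z - 3: two numbers with sum -2 and product -3 are 1 and -3, so z^2 + 2z - 3 = (z - 1)(z + 3).
Hence p(z) = z (z - 1) (z + 3), with roots -3, 0, 1.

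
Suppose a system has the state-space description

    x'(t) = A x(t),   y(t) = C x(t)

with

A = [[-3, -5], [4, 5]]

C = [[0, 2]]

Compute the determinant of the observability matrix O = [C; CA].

CA = [[8, 10]]
Observability matrix O = [C; CA] = [[0, 2], [8, 10]]
det(O) = 0·10 - 2·8 = 0 - 16 = -16
Since det(O) ≠ 0, rank(O) = 2 and the system is completely observable.

-16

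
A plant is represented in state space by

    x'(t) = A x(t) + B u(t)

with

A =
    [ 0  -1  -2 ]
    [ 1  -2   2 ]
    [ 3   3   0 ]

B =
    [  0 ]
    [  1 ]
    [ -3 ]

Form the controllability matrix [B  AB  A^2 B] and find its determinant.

AB = [[5], [-8], [3]]
A^2B = [[2], [27], [-9]]
Controllability matrix C = [B  AB  A^2B] = [[0, 5, 2], [1, -8, 27], [-3, 3, -9]]
Expanding along the first row, det(C) = 0·((-8)·(-9) - 27·3) - 5·(1·(-9) - 27·(-3)) + 2·(1·3 - (-8)·(-3)) = 0·(-9) - 5·72 + 2·(-21) = -402
Since det(C) ≠ 0, rank(C) = 3 and the system is completely controllable.

-402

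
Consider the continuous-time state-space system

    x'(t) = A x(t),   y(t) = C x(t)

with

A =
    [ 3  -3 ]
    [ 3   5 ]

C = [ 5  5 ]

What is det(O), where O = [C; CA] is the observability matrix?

CA = [[30, 10]]
Observability matrix O = [C; CA] = [[5, 5], [30, 10]]
det(O) = 5·10 - 5·30 = 50 - 150 = -100
Since det(O) ≠ 0, rank(O) = 2 and the system is completely observable.

-100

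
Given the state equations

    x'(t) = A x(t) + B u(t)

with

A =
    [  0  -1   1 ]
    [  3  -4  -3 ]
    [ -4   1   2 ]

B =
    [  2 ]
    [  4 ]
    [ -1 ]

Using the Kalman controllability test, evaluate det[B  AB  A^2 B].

502

AB = [[-5], [-7], [-6]]
A^2B = [[1], [31], [1]]
Controllability matrix C = [B  AB  A^2B] = [[2, -5, 1], [4, -7, 31], [-1, -6, 1]]
Expanding along the first row, det(C) = 2·((-7)·1 - 31·(-6)) - (-5)·(4·1 - 31·(-1)) + 1·(4·(-6) - (-7)·(-1)) = 2·179 - (-5)·35 + 1·(-31) = 502
Since det(C) ≠ 0, rank(C) = 3 and the system is completely controllable.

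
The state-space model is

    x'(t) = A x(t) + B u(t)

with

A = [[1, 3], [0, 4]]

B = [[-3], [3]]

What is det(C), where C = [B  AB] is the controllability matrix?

AB = [[6], [12]]
Controllability matrix C = [B  AB] = [[-3, 6], [3, 12]]
det(C) = (-3)·12 - 6·3 = -36 - 18 = -54
Since det(C) ≠ 0, rank(C) = 2 and the system is completely controllable.

-54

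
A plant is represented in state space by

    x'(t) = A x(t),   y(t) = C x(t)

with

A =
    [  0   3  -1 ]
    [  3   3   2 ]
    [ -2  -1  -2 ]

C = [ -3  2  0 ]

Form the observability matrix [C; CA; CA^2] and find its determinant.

CA = [[6, -3, 7]]
CA^2 = [[-23, 2, -26]]
Observability matrix O = [C; CA; CA^2] = [[-3, 2, 0], [6, -3, 7], [-23, 2, -26]]
Expanding along the first row, det(O) = (-3)·((-3)·(-26) - 7·2) - 2·(6·(-26) - 7·(-23)) + 0·(6·2 - (-3)·(-23)) = (-3)·64 - 2·5 + 0·(-57) = -202
Since det(O) ≠ 0, rank(O) = 3 and the system is completely observable.

-202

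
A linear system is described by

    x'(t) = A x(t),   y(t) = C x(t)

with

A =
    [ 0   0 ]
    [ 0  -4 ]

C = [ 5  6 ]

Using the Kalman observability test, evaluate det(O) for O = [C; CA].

-120

CA = [[0, -24]]
Observability matrix O = [C; CA] = [[5, 6], [0, -24]]
det(O) = 5·(-24) - 6·0 = -120 - 0 = -120
Since det(O) ≠ 0, rank(O) = 2 and the system is completely observable.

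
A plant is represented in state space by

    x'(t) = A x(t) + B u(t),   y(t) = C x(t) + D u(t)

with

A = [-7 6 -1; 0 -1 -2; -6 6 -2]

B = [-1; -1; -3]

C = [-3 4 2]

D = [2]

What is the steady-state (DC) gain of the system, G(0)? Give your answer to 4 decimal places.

1.4500

G(0) = C(-A)^{-1}B + D = -C A^{-1} B + D.
det A = -20, so A^{-1} = (1/-20)·adj(A) = [[-7/10, -3/10, 13/20], [-3/5, -2/5, 7/10], [3/10, -3/10, -7/20]]
A^{-1} B = [-19/20, -11/10, 21/20]^T
C A^{-1} B = 11/20
G(0) = D - C A^{-1} B = 2 - (11/20) = 29/20 ≈ 1.4500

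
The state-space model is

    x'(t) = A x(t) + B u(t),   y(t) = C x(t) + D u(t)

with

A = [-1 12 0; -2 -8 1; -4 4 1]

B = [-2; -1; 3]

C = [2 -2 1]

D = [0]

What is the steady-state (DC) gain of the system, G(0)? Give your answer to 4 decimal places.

G(0) = C(-A)^{-1}B + D = -C A^{-1} B + D.
det A = -12, so A^{-1} = (1/-12)·adj(A) = [[1, 1, -1], [1/6, 1/12, -1/12], [10/3, 11/3, -8/3]]
A^{-1} B = [-6, -2/3, -55/3]^T
C A^{-1} B = -29
G(0) = D - C A^{-1} B = 0 - (-29) = 29

29.0000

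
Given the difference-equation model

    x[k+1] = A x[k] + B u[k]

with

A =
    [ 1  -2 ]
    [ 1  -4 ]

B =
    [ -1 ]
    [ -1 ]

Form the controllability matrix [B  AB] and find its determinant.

-2

AB = [[1], [3]]
Controllability matrix C = [B  AB] = [[-1, 1], [-1, 3]]
det(C) = (-1)·3 - 1·(-1) = -3 - (-1) = -2
Since det(C) ≠ 0, rank(C) = 2 and the system is completely controllable.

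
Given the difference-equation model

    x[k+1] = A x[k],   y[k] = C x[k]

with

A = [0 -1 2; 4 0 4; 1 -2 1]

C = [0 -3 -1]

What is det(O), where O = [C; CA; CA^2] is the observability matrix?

CA = [[-13, 2, -13]]
CA^2 = [[-5, 39, -31]]
Observability matrix O = [C; CA; CA^2] = [[0, -3, -1], [-13, 2, -13], [-5, 39, -31]]
Expanding along the first row, det(O) = 0·(2·(-31) - (-13)·39) - (-3)·((-13)·(-31) - (-13)·(-5)) + (-1)·((-13)·39 - 2·(-5)) = 0·445 - (-3)·338 + (-1)·(-497) = 1511
Since det(O) ≠ 0, rank(O) = 3 and the system is completely observable.

1511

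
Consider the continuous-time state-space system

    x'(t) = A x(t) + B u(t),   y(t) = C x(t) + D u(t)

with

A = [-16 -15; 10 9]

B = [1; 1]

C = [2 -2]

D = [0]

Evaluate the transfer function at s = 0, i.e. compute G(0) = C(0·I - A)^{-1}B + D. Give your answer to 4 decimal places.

G(0) = C(-A)^{-1}B + D = -C A^{-1} B + D.
det A = 6, so A^{-1} = (1/6)·adj(A) = [[3/2, 5/2], [-5/3, -8/3]]
A^{-1} B = [4, -13/3]^T
C A^{-1} B = 50/3
G(0) = D - C A^{-1} B = 0 - (50/3) = -50/3 ≈ -16.6667

-16.6667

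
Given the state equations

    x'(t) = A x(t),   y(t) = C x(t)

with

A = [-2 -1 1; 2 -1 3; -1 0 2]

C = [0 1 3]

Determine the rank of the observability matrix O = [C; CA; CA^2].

CA = [[-1, -1, 9]]
CA^2 = [[-9, 2, 14]]
Observability matrix O = [C; CA; CA^2] = [[0, 1, 3], [-1, -1, 9], [-9, 2, 14]]
det(O) = 0·((-1)·14 - 9·2) - 1·((-1)·14 - 9·(-9)) + 3·((-1)·2 - (-1)·(-9)) = 0·(-32) - 1·67 + 3·(-11) = -100 ≠ 0, so rank(O) = 3.
rank(O) = 3 = n, so the pair (A, C) is completely observable.

3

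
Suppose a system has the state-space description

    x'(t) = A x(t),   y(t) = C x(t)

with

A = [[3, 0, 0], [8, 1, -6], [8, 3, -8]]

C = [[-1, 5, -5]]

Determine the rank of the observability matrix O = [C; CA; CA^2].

CA = [[-3, -10, 10]]
CA^2 = [[-9, 20, -20]]
Observability matrix O = [C; CA; CA^2] = [[-1, 5, -5], [-3, -10, 10], [-9, 20, -20]]
The columns c1, c2, c3 of O are linearly dependent: c2 + c3 = 0 (check each entry), so rank(O) ≤ 2.
The 2×2 minor from rows 1, 2, columns 1, 2 is (-1)·(-10) - 5·(-3) = 10 - (-15) = 25 ≠ 0, so rank(O) = 2.
rank(O) = 2 < n = 3, so the pair (A, C) is not completely observable.

2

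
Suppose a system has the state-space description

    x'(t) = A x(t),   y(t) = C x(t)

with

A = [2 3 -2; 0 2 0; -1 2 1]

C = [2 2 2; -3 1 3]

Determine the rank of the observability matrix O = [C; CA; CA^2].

3

CA = [[2, 14, -2], [-9, -1, 9]]
CA^2 = [[6, 30, -6], [-27, -11, 27]]
Observability matrix O = [C; CA; CA^2] = [[2, 2, 2], [-3, 1, 3], [2, 14, -2], [-9, -1, 9], [6, 30, -6], [-27, -11, 27]]
Take the 3×3 submatrix of O formed by rows 1, 2, 3: [[2, 2, 2], [-3, 1, 3], [2, 14, -2]]. Its determinant is 2·(1·(-2) - 3·14) - 2·((-3)·(-2) - 3·2) + 2·((-3)·14 - 1·2) = 2·(-44) - 2·0 + 2·(-44) = -176 ≠ 0.
So rank(O) ≥ 3; since O has 3 columns, rank(O) = 3.
rank(O) = 3 = n, so the pair (A, C) is completely observable.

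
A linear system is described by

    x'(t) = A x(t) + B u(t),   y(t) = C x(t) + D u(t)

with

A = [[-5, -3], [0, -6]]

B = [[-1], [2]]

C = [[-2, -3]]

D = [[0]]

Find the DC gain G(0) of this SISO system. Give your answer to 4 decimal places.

-0.2000

G(0) = C(-A)^{-1}B + D = -C A^{-1} B + D.
det A = 30, so A^{-1} = (1/30)·adj(A) = [[-1/5, 1/10], [0, -1/6]]
A^{-1} B = [2/5, -1/3]^T
C A^{-1} B = 1/5
G(0) = D - C A^{-1} B = 0 - (1/5) = -1/5 ≈ -0.2000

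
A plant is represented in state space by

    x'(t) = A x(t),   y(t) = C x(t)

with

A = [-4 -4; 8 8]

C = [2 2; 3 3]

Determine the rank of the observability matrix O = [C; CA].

CA = [[8, 8], [12, 12]]
Observability matrix O = [C; CA] = [[2, 2], [3, 3], [8, 8], [12, 12]]
Every row of O is a scalar multiple of row 1 = [2, 2] (multipliers 1, 3/2, 4, 6), so the rows span a one-dimensional space.
O ≠ 0, hence rank(O) = 1.
rank(O) = 1 < n = 2, so the pair (A, C) is not completely observable.

1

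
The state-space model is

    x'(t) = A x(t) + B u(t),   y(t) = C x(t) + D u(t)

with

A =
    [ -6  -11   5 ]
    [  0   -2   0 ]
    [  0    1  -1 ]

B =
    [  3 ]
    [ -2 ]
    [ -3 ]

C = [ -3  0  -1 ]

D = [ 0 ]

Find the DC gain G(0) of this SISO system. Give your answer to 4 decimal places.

G(0) = C(-A)^{-1}B + D = -C A^{-1} B + D.
det A = -12, so A^{-1} = (1/-12)·adj(A) = [[-1/6, 1/2, -5/6], [0, -1/2, 0], [0, -1/2, -1]]
A^{-1} B = [1, 1, 4]^T
C A^{-1} B = -7
G(0) = D - C A^{-1} B = 0 - (-7) = 7

7.0000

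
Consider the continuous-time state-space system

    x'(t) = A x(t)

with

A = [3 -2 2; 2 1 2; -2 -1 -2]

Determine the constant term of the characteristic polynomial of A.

0

Expand det(sI - A) for the 3×3 matrix.
p(s) = s^3 - 2s^2 + 5s.
(Check: constant term = det(-A) = (-1)^3 det A = 0; coefficient of s^2 = -tr A = -2.)
The constant term is 0.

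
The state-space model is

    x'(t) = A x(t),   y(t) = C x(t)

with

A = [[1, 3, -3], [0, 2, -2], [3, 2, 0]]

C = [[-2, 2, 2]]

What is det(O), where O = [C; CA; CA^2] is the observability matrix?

432

CA = [[4, 2, 2]]
CA^2 = [[10, 20, -16]]
Observability matrix O = [C; CA; CA^2] = [[-2, 2, 2], [4, 2, 2], [10, 20, -16]]
Expanding along the first row, det(O) = (-2)·(2·(-16) - 2·20) - 2·(4·(-16) - 2·10) + 2·(4·20 - 2·10) = (-2)·(-72) - 2·(-84) + 2·60 = 432
Since det(O) ≠ 0, rank(O) = 3 and the system is completely observable.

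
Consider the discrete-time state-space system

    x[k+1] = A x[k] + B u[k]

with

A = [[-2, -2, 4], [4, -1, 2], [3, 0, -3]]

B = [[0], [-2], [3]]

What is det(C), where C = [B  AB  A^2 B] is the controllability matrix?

4728

AB = [[16], [8], [-9]]
A^2B = [[-84], [38], [75]]
Controllability matrix C = [B  AB  A^2B] = [[0, 16, -84], [-2, 8, 38], [3, -9, 75]]
Expanding along the first row, det(C) = 0·(8·75 - 38·(-9)) - 16·((-2)·75 - 38·3) + (-84)·((-2)·(-9) - 8·3) = 0·942 - 16·(-264) + (-84)·(-6) = 4728
Since det(C) ≠ 0, rank(C) = 3 and the system is completely controllable.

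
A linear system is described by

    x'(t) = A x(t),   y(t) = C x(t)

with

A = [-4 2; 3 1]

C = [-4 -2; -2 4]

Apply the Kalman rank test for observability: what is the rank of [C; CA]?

2

CA = [[10, -10], [20, 0]]
Observability matrix O = [C; CA] = [[-4, -2], [-2, 4], [10, -10], [20, 0]]
Take the 2×2 submatrix of O formed by rows 1, 2: [[-4, -2], [-2, 4]]. Its determinant is (-4)·4 - (-2)·(-2) = -16 - 4 = -20 ≠ 0.
So rank(O) ≥ 2; since O has 2 columns, rank(O) = 2.
rank(O) = 2 = n, so the pair (A, C) is completely observable.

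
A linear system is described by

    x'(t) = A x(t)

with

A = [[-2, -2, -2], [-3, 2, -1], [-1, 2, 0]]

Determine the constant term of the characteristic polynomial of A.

Expand det(sI - A) for the 3×3 matrix.
p(s) = s^3 - 10s - 2.
(Check: constant term = det(-A) = (-1)^3 det A = -2; coefficient of s^2 = -tr A = 0.)
The constant term is -2.

-2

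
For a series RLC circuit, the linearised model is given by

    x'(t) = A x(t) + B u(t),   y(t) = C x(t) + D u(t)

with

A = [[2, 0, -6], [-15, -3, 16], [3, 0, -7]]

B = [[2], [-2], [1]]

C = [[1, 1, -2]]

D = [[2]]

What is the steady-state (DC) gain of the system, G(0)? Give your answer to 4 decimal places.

-3.3333

G(0) = C(-A)^{-1}B + D = -C A^{-1} B + D.
det A = -12, so A^{-1} = (1/-12)·adj(A) = [[-7/4, 0, 3/2], [19/4, -1/3, -29/6], [-3/4, 0, 1/2]]
A^{-1} B = [-2, 16/3, -1]^T
C A^{-1} B = 16/3
G(0) = D - C A^{-1} B = 2 - (16/3) = -10/3 ≈ -3.3333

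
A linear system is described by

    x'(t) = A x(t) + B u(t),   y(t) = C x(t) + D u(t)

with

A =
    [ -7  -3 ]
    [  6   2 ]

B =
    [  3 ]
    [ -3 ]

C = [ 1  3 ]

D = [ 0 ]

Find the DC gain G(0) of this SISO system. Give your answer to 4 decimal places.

G(0) = C(-A)^{-1}B + D = -C A^{-1} B + D.
det A = 4, so A^{-1} = (1/4)·adj(A) = [[1/2, 3/4], [-3/2, -7/4]]
A^{-1} B = [-3/4, 3/4]^T
C A^{-1} B = 3/2
G(0) = D - C A^{-1} B = 0 - (3/2) = -3/2 ≈ -1.5000

-1.5000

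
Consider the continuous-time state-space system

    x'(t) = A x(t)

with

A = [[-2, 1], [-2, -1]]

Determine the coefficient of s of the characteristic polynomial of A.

For a 2×2 matrix, det(sI - A) = s^2 - (tr A)s + det A.
tr A = -3, det A = 4.
So p(s) = s^2 + 3s + 4.
The coefficient of s is 3.

3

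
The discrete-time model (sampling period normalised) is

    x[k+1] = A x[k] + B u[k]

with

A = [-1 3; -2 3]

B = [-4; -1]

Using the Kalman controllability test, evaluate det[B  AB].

AB = [[1], [5]]
Controllability matrix C = [B  AB] = [[-4, 1], [-1, 5]]
det(C) = (-4)·5 - 1·(-1) = -20 - (-1) = -19
Since det(C) ≠ 0, rank(C) = 2 and the system is completely controllable.

-19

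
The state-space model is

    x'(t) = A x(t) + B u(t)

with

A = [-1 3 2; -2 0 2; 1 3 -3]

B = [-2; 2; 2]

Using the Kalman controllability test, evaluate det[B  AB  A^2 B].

-2400

AB = [[12], [8], [-2]]
A^2B = [[8], [-28], [42]]
Controllability matrix C = [B  AB  A^2B] = [[-2, 12, 8], [2, 8, -28], [2, -2, 42]]
Expanding along the first row, det(C) = (-2)·(8·42 - (-28)·(-2)) - 12·(2·42 - (-28)·2) + 8·(2·(-2) - 8·2) = (-2)·280 - 12·140 + 8·(-20) = -2400
Since det(C) ≠ 0, rank(C) = 3 and the system is completely controllable.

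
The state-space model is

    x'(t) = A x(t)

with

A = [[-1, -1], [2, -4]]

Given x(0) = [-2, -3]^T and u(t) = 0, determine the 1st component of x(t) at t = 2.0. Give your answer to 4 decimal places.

det(sI - A) = s^2 - (tr A)s + det A, with tr A = (-1) + (-4) = -5 and det A = (-1)·(-4) - (-1)·2 = 4 - (-2) = 6.
So p(s) = det(sI - A) = s^2 + 5s + 6.
Factor s^2 + 5s + 6: two numbers with sum -5 and product 6 are -2 and -3, so s^2 + 5s + 6 = (s + 2)(s + 3).
Hence p(s) = (s + 2) (s + 3), with roots -3, -2.
The eigenvalues -3, -2 are distinct and real, so A is diagonalisable and x(t) = e^{At} x(0) = V diag(e^{λ_i t}) V^{-1} x(0), where the columns of V are the eigenvectors.
λ = -3: A - (-3)I = [[2, -1], [2, -1]]. Row 1 gives 2·v1 + (-1)·v2 = 0, so take v_1 = [1, 2]^T.
λ = -2: A - (-2)I = [[1, -1], [2, -2]]. Row 1 gives 1·v1 + (-1)·v2 = 0, so take v_2 = [1, 1]^T.
V = [v_1 v_2] = [[1, 1], [2, 1]] has det V = -1, so V^{-1} = adj(V)/det V = [[-1, 1], [2, -1]].
Modal coordinates z(0) = V^{-1} x(0): (-1)·(-2) + 1·(-3) = -1; 2·(-2) + (-1)·(-3) = -1; so z(0) = [-1, -1]^T.
x_1(t) = Σ_i (v_i)_1 · z_i(0) · e^{λ_i t} (row 1 of V times the modal terms).
x_1(2.0) = 1·(-1)·e^{-3·2.0} + 1·(-1)·e^{-2·2.0} = (-1)·0.002479 + (-1)·0.018316 = -0.0208.

-0.0208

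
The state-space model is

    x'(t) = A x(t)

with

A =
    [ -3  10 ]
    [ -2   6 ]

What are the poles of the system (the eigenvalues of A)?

1, 2

det(sI - A) = s^2 - (tr A)s + det A, with tr A = (-3) + 6 = 3 and det A = (-3)·6 - 10·(-2) = -18 - (-20) = 2.
So p(s) = det(sI - A) = s^2 - 3s + 2.
Factor s^2 - 3s + 2: two numbers with sum 3 and product 2 are 2 and 1, so s^2 - 3s + 2 = (s - 2)(s - 1).
Hence p(s) = (s - 2) (s - 1), with roots 1, 2.
At least one eigenvalue has non-negative real part, so the system is not asymptotically stable.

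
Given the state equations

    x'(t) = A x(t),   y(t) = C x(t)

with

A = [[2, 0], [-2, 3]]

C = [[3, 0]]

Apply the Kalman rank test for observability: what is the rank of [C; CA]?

1

CA = [[6, 0]]
Observability matrix O = [C; CA] = [[3, 0], [6, 0]]
Every row of O is a scalar multiple of row 1 = [3, 0] (multipliers 1, 2), so the rows span a one-dimensional space.
O ≠ 0, hence rank(O) = 1.
rank(O) = 1 < n = 2, so the pair (A, C) is not completely observable.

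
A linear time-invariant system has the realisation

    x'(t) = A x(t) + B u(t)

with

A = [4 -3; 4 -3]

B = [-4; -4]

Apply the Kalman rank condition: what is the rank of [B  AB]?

AB = [[-4], [-4]]
Controllability matrix C = [B  AB] = [[-4, -4], [-4, -4]]
Every column of C is a scalar multiple of column 1 = [-4, -4] (multipliers 1, 1), so the columns span a one-dimensional space.
C ≠ 0, hence rank(C) = 1.
rank(C) = 1 < n = 2, so the pair (A, B) is not completely controllable.

1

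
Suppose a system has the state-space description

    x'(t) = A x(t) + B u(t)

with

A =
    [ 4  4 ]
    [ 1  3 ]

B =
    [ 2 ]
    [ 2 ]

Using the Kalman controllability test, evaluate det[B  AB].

AB = [[16], [8]]
Controllability matrix C = [B  AB] = [[2, 16], [2, 8]]
det(C) = 2·8 - 16·2 = 16 - 32 = -16
Since det(C) ≠ 0, rank(C) = 2 and the system is completely controllable.

-16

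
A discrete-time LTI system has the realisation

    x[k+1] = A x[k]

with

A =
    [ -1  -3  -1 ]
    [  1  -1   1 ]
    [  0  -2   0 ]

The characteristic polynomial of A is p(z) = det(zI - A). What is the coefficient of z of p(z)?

6

Expand det(zI - A) for the 3×3 matrix.
p(z) = z^3 + 2z^2 + 6z.
(Check: constant term = det(-A) = (-1)^3 det A = 0; coefficient of z^2 = -tr A = 2.)
The coefficient of z is 6.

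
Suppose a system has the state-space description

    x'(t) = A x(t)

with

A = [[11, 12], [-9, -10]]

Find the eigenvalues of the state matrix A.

det(sI - A) = s^2 - (tr A)s + det A, with tr A = 11 + (-10) = 1 and det A = 11·(-10) - 12·(-9) = -110 - (-108) = -2.
So p(s) = det(sI - A) = s^2 - s - 2.
Factor s^2 - s - 2: two numbers with sum 1 and product -2 are 2 and -1, so s^2 - s - 2 = (s - 2)(s + 1).
Hence p(s) = (s - 2) (s + 1), with roots -1, 2.
At least one eigenvalue has non-negative real part, so the system is not asymptotically stable.

-1, 2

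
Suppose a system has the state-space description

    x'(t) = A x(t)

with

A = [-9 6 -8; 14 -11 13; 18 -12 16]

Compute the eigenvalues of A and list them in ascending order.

det(sI - A) = s^3 - (tr A)s^2 + (M11 + M22 + M33)s - det A, where Mii is the 2×2 principal minor of A obtained by deleting row i and column i.
tr A = (-9) + (-11) + 16 = -4; M11 = (-11)·16 - 13·(-12) = -176 - (-156) = -20; M22 = (-9)·16 - (-8)·18 = -144 - (-144) = 0; M33 = (-9)·(-11) - 6·14 = 99 - 84 = 15; sum of minors = -5.
det A = (-9)·((-11)·16 - 13·(-12)) - 6·(14·16 - 13·18) + (-8)·(14·(-12) - (-11)·18) = (-9)·(-20) - 6·(-10) + (-8)·30 = 0.
So p(s) = det(sI - A) = s^3 + 4s^2 - 5s.
The constant term is 0, so p(s) = s(s^2 + 4s - 5).
Factor s^2 + 4s - 5: two numbers with sum -4 and product -5 are 1 and -5, so s^2 + 4s - 5 = (s - 1)(s + 5).
Hence p(s) = s (s - 1) (s + 5), with roots -5, 0, 1.
At least one eigenvalue has non-negative real part, so the system is not asymptotically stable.

-5, 0, 1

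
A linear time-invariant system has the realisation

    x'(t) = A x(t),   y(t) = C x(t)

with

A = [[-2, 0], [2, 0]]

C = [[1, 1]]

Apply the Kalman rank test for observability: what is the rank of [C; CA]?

CA = [[0, 0]]
Observability matrix O = [C; CA] = [[1, 1], [0, 0]]
Every row of O is a scalar multiple of row 1 = [1, 1] (multipliers 1, 0), so the rows span a one-dimensional space.
O ≠ 0, hence rank(O) = 1.
rank(O) = 1 < n = 2, so the pair (A, C) is not completely observable.

1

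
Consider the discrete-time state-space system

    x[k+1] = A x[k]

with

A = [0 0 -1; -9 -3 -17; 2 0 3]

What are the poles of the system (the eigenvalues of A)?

det(zI - A) = z^3 - (tr A)z^2 + (M11 + M22 + M33)z - det A, where Mii is the 2×2 principal minor of A obtained by deleting row i and column i.
tr A = 0 + (-3) + 3 = 0; M11 = (-3)·3 - (-17)·0 = -9 - 0 = -9; M22 = 0·3 - (-1)·2 = 0 - (-2) = 2; M33 = 0·(-3) - 0·(-9) = 0 - 0 = 0; sum of minors = -7.
det A = 0·((-3)·3 - (-17)·0) - 0·((-9)·3 - (-17)·2) + (-1)·((-9)·0 - (-3)·2) = 0·(-9) - 0·7 + (-1)·6 = -6.
So p(z) = det(zI - A) = z^3 - 7z + 6.
Rational-root test: any integer root divides 6. Testing small divisors, z = 1 works: p(1) = 1 + 0 + (-7) + 6 = 0, so (z - 1) is a factor.
Dividing, p(z) = (z - 1)(z^2 + z - 6).
Factor z^2 + z - 6: two numbers with sum -1 and product -6 are 2 and -3, so z^2 + z - 6 = (z - 2)(z + 3).
Hence p(z) = (z - 2) (z - 1) (z + 3), with roots -3, 1, 2.

-3, 1, 2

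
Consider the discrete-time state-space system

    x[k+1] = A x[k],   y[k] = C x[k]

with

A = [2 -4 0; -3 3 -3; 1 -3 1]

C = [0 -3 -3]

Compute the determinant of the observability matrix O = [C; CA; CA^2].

CA = [[6, 0, 6]]
CA^2 = [[18, -42, 6]]
Observability matrix O = [C; CA; CA^2] = [[0, -3, -3], [6, 0, 6], [18, -42, 6]]
Expanding along the first row, det(O) = 0·(0·6 - 6·(-42)) - (-3)·(6·6 - 6·18) + (-3)·(6·(-42) - 0·18) = 0·252 - (-3)·(-72) + (-3)·(-252) = 540
Since det(O) ≠ 0, rank(O) = 3 and the system is completely observable.

540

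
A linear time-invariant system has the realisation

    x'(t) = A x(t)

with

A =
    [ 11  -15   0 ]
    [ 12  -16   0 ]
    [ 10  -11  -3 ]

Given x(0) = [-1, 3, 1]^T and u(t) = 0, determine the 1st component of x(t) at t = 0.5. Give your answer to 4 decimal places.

-9.5592

det(sI - A) = s^3 - (tr A)s^2 + (M11 + M22 + M33)s - det A, where Mii is the 2×2 principal minor of A obtained by deleting row i and column i.
tr A = 11 + (-16) + (-3) = -8; M11 = (-16)·(-3) - 0·(-11) = 48 - 0 = 48; M22 = 11·(-3) - 0·10 = -33 - 0 = -33; M33 = 11·(-16) - (-15)·12 = -176 - (-180) = 4; sum of minors = 19.
det A = 11·((-16)·(-3) - 0·(-11)) - (-15)·(12·(-3) - 0·10) + 0·(12·(-11) - (-16)·10) = 11·48 - (-15)·(-36) + 0·28 = -12.
So p(s) = det(sI - A) = s^3 + 8s^2 + 19s + 12.
Rational-root test: any integer root divides 12. Testing small divisors, s = -1 works: p(-1) = -1 + 8 + (-19) + 12 = 0, so (s + 1) is a factor.
Dividing, p(s) = (s + 1)(s^2 + 7s + 12).
Factor s^2 + 7s + 12: two numbers with sum -7 and product 12 are -3 and -4, so s^2 + 7s + 12 = (s + 3)(s + 4).
Hence p(s) = (s + 1) (s + 3) (s + 4), with roots -4, -3, -1.
The eigenvalues -4, -3, -1 are distinct and real, so A is diagonalisable and x(t) = e^{At} x(0) = V diag(e^{λ_i t}) V^{-1} x(0), where the columns of V are the eigenvectors.
λ = -4: A - (-4)I = [[15, -15, 0], [12, -12, 0], [10, -11, 1]]. v must be orthogonal to every row; (row 1) × (row 3) = [-15, -15, -15], so take v_1 = [1, 1, 1]^T.
λ = -3: A - (-3)I = [[14, -15, 0], [12, -13, 0], [10, -11, 0]]. v must be orthogonal to every row; (row 1) × (row 2) = [0, 0, -2], so take v_2 = [0, 0, -1]^T.
λ = -1: A - (-1)I = [[12, -15, 0], [12, -15, 0], [10, -11, -2]]. v must be orthogonal to every row; (row 1) × (row 3) = [30, 24, 18], so take v_3 = [5, 4, 3]^T.
V = [v_1 v_2 v_3] = [[1, 0, 5], [1, 0, 4], [1, -1, 3]] has det V = -1, so V^{-1} = adj(V)/det V = [[-4, 5, 0], [-1, 2, -1], [1, -1, 0]].
Modal coordinates z(0) = V^{-1} x(0): (-4)·(-1) + 5·3 + 0·1 = 19; (-1)·(-1) + 2·3 + (-1)·1 = 6; 1·(-1) + (-1)·3 + 0·1 = -4; so z(0) = [19, 6, -4]^T.
x_1(t) = Σ_i (v_i)_1 · z_i(0) · e^{λ_i t} (row 1 of V times the modal terms).
x_1(0.5) = 1·19·e^{-4·0.5} + 0·6·e^{-3·0.5} + 5·(-4)·e^{-1·0.5} = 19·0.13533528 + 0·0.22313016 + (-20)·0.60653066 = -9.5592.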